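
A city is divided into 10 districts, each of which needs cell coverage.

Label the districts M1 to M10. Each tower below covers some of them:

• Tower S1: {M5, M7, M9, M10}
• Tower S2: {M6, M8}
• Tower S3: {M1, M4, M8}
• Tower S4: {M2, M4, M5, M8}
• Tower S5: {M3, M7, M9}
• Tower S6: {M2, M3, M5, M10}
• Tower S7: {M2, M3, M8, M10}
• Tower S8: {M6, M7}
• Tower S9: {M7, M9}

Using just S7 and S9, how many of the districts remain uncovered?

4

Union of S7, S9 = {M2, M3, M7, M8, M9, M10}.
Not covered: M1, M4, M5, M6 — 4 districts.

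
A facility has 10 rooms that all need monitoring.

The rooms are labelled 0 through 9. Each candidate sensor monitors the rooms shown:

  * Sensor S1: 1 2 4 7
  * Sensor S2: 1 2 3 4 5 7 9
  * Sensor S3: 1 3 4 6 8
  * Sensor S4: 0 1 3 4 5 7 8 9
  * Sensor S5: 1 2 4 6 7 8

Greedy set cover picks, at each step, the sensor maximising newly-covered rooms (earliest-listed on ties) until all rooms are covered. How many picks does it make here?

2

Greedy: pick S4 (covers 8 new) → pick S5 (covers 2 new). Total picks: 2.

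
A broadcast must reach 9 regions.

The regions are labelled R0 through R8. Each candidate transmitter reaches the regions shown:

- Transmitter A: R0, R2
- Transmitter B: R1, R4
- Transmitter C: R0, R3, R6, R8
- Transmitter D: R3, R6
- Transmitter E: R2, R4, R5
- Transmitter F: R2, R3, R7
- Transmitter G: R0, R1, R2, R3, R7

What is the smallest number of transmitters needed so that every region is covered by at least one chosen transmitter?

3

Take {C, E, G}. Their union is {R0, R1, R2, R3, R4, R5, R6, R7, R8}, which is all 9 regions.
Only E contains R5, so E is forced; the remaining 6 regions need at least 2 more transmitters (each remaining transmitter adds at most 4) — so at least 3 transmitters are needed, and 3 is optimal.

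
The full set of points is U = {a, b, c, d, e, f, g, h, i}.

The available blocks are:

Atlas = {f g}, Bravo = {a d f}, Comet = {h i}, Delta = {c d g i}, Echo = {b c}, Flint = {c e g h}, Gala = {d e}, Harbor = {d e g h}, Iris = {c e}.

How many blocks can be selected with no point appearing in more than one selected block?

4

Atlas, Comet, Echo, Gala are pairwise disjoint (Atlas={f,g}; Comet={h,i}; Echo={b,c}; Gala={d,e}).
Every remaining block overlaps one of these, and no 5 of the listed blocks are pairwise disjoint, so 4 is the maximum.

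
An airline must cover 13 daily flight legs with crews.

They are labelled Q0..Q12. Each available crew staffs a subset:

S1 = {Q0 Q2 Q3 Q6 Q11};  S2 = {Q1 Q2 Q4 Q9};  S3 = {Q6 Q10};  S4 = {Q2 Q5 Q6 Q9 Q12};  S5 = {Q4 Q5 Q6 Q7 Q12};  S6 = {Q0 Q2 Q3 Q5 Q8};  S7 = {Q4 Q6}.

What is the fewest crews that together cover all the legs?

5

S1 and S2 and S3 and S5 and S6 together: S1 ∪ S2 ∪ S3 ∪ S5 ∪ S6 = {Q0, Q1, Q2, Q3, Q4, Q5, Q6, Q7, Q8, Q9, Q10, Q11, Q12} — every leg is covered.
No 4 of the 7 crews cover everything (all 35 combinations miss at least one leg), so 5 is optimal.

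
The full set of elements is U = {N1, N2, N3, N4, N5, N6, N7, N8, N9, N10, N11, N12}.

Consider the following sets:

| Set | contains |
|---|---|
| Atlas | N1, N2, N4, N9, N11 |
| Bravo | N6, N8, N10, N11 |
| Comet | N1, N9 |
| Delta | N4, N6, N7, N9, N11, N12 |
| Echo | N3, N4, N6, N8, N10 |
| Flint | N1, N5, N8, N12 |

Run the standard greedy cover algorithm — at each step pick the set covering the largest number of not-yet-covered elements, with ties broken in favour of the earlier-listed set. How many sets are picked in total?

4

Greedy: pick Delta (covers 6 new) → pick Echo (covers 3 new) → pick Atlas (covers 2 new) → pick Flint (covers 1 new). Total picks: 4.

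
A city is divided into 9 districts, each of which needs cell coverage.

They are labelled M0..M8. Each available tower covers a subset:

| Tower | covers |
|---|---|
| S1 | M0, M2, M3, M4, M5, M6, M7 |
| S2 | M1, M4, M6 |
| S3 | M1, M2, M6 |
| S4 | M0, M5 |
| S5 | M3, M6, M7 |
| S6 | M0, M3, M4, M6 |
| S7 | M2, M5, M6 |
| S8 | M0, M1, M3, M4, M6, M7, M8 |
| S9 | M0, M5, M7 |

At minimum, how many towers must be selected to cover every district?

2

Take {S1, S8}. Their union is {M0, M1, M2, M3, M4, M5, M6, M7, M8}, which is all 9 districts.
No single tower has all 9 districts (the largest, S1, has 7), so 2 is optimal.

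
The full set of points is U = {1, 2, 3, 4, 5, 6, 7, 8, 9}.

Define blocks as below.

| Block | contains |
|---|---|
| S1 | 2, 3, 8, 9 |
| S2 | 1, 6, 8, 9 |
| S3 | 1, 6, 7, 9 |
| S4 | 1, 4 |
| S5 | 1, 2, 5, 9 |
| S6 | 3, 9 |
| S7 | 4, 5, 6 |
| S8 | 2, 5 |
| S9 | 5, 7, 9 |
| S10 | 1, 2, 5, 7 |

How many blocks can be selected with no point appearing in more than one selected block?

3

S4, S6, S8 are pairwise disjoint (S4={1,4}; S6={3,9}; S8={2,5}).
Every remaining block overlaps one of these, and no 4 of the listed blocks are pairwise disjoint, so 3 is the maximum.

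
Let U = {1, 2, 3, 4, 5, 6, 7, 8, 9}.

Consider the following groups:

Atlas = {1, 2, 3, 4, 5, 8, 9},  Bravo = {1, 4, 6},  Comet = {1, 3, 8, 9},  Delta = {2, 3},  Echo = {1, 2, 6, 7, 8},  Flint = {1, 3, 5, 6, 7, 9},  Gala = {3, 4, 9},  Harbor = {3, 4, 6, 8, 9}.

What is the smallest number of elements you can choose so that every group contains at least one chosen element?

The 2 elements {1, 3} hit every group.
The groups Echo, Gala are pairwise disjoint, so any hitting set needs a separate element for each — at least 2. Hence 2 is optimal.

2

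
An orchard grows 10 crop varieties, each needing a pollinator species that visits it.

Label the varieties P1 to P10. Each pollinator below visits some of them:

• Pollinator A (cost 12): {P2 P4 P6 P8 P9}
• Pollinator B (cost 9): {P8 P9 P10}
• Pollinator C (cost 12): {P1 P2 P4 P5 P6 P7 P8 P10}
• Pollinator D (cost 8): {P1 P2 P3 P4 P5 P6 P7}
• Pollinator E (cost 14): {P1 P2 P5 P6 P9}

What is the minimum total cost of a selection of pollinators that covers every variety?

17

B, D together cover every variety (B ∪ D = {P1, P2, P3, P4, P5, P6, P7, P8, P9, P10}); total cost 9 + 8 = 17.
No covering selection has total cost below 17.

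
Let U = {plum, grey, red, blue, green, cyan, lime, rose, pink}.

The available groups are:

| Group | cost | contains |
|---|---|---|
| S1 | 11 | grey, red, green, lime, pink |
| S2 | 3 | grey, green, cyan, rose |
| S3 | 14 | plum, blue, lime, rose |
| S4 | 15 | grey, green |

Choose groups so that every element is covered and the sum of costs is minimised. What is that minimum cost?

28

S1, S2, S3 together cover every element (S1 ∪ S2 ∪ S3 = {plum, grey, red, blue, green, cyan, lime, rose, pink}); total cost 11 + 3 + 14 = 28.
No covering selection has total cost below 28.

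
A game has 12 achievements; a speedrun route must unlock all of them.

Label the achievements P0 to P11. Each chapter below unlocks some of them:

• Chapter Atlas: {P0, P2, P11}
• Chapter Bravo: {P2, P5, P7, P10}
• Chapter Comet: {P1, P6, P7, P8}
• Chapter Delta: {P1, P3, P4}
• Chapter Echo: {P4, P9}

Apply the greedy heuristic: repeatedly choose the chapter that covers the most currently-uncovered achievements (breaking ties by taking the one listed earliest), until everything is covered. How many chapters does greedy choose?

Greedy: pick Bravo (covers 4 new) → pick Comet (covers 3 new) → pick Atlas (covers 2 new) → pick Delta (covers 2 new) → pick Echo (covers 1 new). Total picks: 5.

5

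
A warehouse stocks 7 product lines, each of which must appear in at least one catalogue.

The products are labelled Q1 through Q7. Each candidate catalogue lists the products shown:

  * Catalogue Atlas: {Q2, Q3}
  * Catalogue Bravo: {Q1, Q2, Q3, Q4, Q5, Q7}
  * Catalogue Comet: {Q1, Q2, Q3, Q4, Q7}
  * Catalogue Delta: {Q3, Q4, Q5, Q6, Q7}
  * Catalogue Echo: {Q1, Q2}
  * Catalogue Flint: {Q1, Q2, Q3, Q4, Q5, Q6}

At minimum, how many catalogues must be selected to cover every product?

2

Delta and Echo together: Delta ∪ Echo = {Q1, Q2, Q3, Q4, Q5, Q6, Q7} — every product is covered.
No single catalogue has all 7 products (the largest, Bravo, has 6), so 2 is optimal.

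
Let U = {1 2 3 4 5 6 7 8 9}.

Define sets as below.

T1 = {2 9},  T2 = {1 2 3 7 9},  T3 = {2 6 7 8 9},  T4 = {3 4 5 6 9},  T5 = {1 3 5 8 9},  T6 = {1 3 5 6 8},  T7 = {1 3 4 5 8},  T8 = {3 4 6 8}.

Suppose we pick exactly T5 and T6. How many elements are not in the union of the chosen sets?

3

Union of T5, T6 = {1, 3, 5, 6, 8, 9}.
Not covered: 2, 4, 7 — 3 elements.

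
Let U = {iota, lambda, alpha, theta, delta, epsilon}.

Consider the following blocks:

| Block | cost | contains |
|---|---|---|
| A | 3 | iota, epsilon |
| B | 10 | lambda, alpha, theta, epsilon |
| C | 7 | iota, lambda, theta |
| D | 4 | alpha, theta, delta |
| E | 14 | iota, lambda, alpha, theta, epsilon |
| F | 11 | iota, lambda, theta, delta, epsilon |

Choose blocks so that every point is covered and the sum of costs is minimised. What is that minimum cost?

A, C, D together cover every point (A ∪ C ∪ D = {iota, lambda, alpha, theta, delta, epsilon}); total cost 3 + 7 + 4 = 14.
No covering selection has total cost below 14.

14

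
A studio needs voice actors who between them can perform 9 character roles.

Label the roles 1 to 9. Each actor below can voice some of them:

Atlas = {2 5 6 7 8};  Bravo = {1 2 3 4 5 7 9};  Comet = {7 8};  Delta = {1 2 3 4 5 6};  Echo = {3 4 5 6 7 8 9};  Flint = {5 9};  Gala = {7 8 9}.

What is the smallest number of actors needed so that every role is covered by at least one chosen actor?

Take {Delta, Gala}. Their union is {1, 2, 3, 4, 5, 6, 7, 8, 9}, which is all 9 roles.
No single actor has all 9 roles (the largest, Bravo, has 7), so 2 is optimal.

2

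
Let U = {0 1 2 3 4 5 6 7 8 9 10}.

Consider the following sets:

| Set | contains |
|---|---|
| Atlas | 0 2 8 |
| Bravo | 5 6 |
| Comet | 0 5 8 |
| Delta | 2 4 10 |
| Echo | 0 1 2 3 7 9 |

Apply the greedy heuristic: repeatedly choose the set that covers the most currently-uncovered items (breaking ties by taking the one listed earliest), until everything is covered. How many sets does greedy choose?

4

Greedy: pick Echo (covers 6 new) → pick Bravo (covers 2 new) → pick Delta (covers 2 new) → pick Atlas (covers 1 new). Total picks: 4.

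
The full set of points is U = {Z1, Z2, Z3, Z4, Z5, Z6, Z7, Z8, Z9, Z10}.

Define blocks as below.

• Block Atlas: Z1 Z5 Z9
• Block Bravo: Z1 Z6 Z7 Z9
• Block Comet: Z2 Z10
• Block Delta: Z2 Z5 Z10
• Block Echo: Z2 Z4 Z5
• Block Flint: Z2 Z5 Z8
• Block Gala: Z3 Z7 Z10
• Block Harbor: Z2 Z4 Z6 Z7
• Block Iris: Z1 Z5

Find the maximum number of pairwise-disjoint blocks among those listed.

2

Bravo, Delta are pairwise disjoint (Bravo={Z1,Z6,Z7,Z9}; Delta={Z2,Z5,Z10}).
Every remaining block overlaps one of these, and no 3 of the listed blocks are pairwise disjoint, so 2 is the maximum.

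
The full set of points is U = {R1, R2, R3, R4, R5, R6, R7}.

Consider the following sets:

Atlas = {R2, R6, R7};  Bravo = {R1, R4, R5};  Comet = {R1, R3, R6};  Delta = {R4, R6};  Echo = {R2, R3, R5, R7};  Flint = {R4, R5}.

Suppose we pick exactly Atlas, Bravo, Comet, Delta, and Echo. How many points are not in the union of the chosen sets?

Union of Atlas, Bravo, Comet, Delta, Echo = {R1, R2, R3, R4, R5, R6, R7} — that's every point, so 0 are uncovered.

0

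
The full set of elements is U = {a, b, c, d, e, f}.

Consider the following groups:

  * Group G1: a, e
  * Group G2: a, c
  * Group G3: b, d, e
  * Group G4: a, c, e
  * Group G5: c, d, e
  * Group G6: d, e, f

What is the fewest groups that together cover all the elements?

G2 and G3 and G6 together: G2 ∪ G3 ∪ G6 = {a, b, c, d, e, f} — every element is covered.
Only G3 contains b, so G3 is forced; the remaining 3 elements need at least 2 more groups (each remaining group adds at most 2) — so at least 3 groups are needed, and 3 is optimal.

3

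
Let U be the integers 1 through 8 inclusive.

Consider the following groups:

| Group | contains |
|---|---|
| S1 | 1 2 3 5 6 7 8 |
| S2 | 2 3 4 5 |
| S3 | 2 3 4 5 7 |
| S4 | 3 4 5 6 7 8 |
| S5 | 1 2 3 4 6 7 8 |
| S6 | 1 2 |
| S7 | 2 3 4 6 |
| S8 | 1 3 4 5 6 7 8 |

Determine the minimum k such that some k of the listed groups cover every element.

2

S3 and S5 together: S3 ∪ S5 = {1, 2, 3, 4, 5, 6, 7, 8} — every element is covered.
No single group has all 8 elements (the largest, S1, has 7), so 2 is optimal.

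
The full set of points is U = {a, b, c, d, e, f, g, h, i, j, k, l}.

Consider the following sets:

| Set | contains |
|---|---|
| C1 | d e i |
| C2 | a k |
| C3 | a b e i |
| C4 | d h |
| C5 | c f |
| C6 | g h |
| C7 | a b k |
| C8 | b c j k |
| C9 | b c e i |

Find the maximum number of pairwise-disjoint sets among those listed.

4

C1, C5, C6, C7 are pairwise disjoint (C1={d,e,i}; C5={c,f}; C6={g,h}; C7={a,b,k}).
Every remaining set overlaps one of these, and no 5 of the listed sets are pairwise disjoint, so 4 is the maximum.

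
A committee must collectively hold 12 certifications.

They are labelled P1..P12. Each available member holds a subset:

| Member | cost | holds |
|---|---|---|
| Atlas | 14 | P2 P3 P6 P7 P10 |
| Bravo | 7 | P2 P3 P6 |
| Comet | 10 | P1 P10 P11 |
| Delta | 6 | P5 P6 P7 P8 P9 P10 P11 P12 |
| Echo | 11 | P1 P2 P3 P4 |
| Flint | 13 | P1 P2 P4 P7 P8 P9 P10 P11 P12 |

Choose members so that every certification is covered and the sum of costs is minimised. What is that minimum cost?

Delta, Echo together cover every certification (Delta ∪ Echo = {P1, P2, P3, P4, P5, P6, P7, P8, P9, P10, P11, P12}); total cost 6 + 11 = 17.
No covering selection has total cost below 17.

17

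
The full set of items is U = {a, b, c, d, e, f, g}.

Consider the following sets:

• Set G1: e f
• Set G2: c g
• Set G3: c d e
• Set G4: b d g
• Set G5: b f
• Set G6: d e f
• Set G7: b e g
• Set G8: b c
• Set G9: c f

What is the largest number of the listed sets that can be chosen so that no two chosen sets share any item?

2

G7, G9 are pairwise disjoint (G7={b,e,g}; G9={c,f}).
Every remaining set overlaps one of these, and no 3 of the listed sets are pairwise disjoint, so 2 is the maximum.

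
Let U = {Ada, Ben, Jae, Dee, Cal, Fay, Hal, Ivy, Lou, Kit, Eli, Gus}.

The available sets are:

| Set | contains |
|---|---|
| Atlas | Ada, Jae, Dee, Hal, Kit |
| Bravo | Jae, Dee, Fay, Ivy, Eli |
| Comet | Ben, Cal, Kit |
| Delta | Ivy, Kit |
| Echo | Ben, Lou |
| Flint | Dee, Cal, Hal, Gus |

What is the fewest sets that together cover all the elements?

4

Atlas and Bravo and Echo and Flint together: Atlas ∪ Bravo ∪ Echo ∪ Flint = {Ada, Ben, Jae, Dee, Cal, Fay, Hal, Ivy, Lou, Kit, Eli, Gus} — every element is covered.
Only Atlas contains Ada, so Atlas is forced; the remaining 7 elements need at least 3 more sets (each remaining set adds at most 3) — so at least 4 sets are needed, and 4 is optimal.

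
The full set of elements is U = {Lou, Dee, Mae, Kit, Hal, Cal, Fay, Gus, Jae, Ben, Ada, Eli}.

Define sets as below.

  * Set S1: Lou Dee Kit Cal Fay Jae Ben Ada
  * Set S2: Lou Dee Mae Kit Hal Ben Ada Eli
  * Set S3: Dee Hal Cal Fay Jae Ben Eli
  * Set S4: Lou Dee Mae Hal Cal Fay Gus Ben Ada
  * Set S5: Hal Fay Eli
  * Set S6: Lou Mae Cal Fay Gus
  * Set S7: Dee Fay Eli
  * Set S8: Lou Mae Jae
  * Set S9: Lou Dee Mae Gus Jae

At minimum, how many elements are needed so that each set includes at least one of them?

Take H = {Mae, Fay}. Each listed set contains at least one of these, so H is a hitting set of size 2.
The sets S5, S8 are pairwise disjoint, so any hitting set needs a separate element for each — at least 2. Hence 2 is optimal.

2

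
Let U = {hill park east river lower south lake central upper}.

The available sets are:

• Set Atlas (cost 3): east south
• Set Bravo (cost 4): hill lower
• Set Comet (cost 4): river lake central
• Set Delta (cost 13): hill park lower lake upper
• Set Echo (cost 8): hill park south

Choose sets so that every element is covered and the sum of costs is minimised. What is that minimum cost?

Atlas, Comet, Delta together cover every element (Atlas ∪ Comet ∪ Delta = {hill, park, east, river, lower, south, lake, central, upper}); total cost 3 + 4 + 13 = 20.
The greedy pick Comet, Atlas, Bravo, Delta costs 24; no covering selection beats 20.

20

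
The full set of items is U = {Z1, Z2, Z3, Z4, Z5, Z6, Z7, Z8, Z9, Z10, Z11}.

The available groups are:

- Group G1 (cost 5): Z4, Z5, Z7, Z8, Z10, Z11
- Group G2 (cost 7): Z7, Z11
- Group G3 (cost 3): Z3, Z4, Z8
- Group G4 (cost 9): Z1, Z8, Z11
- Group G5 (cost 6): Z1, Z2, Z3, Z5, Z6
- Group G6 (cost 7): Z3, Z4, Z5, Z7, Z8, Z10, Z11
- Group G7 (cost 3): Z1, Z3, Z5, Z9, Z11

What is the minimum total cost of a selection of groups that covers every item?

G1, G5, G7 together cover every item (G1 ∪ G5 ∪ G7 = {Z1, Z2, Z3, Z4, Z5, Z6, Z7, Z8, Z9, Z10, Z11}); total cost 5 + 6 + 3 = 14.
No covering selection has total cost below 14.

14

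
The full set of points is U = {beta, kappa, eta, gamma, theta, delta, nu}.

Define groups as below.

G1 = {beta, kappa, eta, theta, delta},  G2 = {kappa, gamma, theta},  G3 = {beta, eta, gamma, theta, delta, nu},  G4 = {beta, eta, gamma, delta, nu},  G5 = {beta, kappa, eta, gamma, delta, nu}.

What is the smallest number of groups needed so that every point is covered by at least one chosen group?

Take {G2, G3}. Their union is {beta, kappa, eta, gamma, theta, delta, nu}, which is all 7 points.
No single group has all 7 points (the largest, G3, has 6), so 2 is optimal.

2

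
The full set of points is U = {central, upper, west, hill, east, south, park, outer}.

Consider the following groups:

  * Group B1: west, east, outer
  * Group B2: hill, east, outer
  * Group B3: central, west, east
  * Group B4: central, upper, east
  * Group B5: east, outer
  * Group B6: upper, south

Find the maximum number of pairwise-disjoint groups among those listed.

B3, B6 are pairwise disjoint (B3={central,west,east}; B6={upper,south}).
Every remaining group overlaps one of these, and no 3 of the listed groups are pairwise disjoint, so 2 is the maximum.

2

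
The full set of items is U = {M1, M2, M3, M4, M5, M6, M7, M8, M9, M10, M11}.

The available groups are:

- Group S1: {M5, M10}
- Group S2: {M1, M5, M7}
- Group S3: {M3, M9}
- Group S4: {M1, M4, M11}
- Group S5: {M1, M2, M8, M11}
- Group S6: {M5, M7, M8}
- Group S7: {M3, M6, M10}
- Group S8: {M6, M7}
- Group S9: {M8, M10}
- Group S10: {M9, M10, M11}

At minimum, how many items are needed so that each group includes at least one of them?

4

Take H = {M7, M9, M10, M11}. Each listed group contains at least one of these, so H is a hitting set of size 4.
The groups S3, S4, S8, S9 are pairwise disjoint, so any hitting set needs a separate item for each — at least 4. Hence 4 is optimal.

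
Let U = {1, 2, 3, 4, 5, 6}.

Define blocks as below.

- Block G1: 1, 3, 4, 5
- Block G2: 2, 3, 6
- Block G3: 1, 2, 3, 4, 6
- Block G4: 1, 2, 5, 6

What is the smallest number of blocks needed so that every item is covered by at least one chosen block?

G1 and G4 cover everything between them: the union {1, 2, 3, 4, 5, 6} is all of U.
No single block has all 6 items (the largest, G3, has 5), so 2 is optimal.

2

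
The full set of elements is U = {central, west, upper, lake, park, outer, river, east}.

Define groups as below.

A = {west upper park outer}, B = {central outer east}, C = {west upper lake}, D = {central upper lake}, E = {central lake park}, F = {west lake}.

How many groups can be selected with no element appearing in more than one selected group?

2

B, F are pairwise disjoint (B={central,outer,east}; F={west,lake}).
Every remaining group overlaps one of these, and no 3 of the listed groups are pairwise disjoint, so 2 is the maximum.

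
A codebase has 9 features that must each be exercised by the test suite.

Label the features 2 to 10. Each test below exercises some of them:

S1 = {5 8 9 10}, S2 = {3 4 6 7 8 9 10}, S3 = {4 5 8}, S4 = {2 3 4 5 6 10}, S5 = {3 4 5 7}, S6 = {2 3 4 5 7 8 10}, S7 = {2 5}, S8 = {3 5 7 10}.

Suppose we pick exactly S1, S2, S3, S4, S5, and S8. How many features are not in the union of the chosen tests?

Union of S1, S2, S3, S4, S5, S8 = {2, 3, 4, 5, 6, 7, 8, 9, 10} — that's every feature, so 0 are uncovered.

0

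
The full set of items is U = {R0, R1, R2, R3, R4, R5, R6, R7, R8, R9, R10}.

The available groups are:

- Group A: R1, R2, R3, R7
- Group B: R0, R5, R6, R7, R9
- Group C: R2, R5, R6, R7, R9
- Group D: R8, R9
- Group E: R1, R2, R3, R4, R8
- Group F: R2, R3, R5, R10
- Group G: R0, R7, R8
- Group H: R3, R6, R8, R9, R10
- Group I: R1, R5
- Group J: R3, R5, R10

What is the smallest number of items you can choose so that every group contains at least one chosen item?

3

T = {R5, R7, R8} meets every group (each contains at least one member of T), and |T| = 3.
No choice of 2 items meets every group, so 3 is the minimum.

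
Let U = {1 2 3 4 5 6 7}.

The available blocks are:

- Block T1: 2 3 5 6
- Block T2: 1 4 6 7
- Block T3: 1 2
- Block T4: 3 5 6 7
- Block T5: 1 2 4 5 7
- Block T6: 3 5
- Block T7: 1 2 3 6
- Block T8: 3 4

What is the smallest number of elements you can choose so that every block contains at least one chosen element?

The 2 elements {1, 3} hit every block.
The blocks T2, T6 are pairwise disjoint, so any hitting set needs a separate element for each — at least 2. Hence 2 is optimal.

2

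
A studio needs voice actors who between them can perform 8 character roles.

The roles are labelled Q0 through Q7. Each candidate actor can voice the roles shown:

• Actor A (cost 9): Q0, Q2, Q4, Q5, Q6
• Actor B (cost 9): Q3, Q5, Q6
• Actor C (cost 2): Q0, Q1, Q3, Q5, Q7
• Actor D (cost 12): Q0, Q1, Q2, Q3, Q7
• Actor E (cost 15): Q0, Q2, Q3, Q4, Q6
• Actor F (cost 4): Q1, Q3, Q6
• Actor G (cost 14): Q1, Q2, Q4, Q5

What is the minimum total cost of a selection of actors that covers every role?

A, C together cover every role (A ∪ C = {Q0, Q1, Q2, Q3, Q4, Q5, Q6, Q7}); total cost 9 + 2 = 11.
No covering selection has total cost below 11.

11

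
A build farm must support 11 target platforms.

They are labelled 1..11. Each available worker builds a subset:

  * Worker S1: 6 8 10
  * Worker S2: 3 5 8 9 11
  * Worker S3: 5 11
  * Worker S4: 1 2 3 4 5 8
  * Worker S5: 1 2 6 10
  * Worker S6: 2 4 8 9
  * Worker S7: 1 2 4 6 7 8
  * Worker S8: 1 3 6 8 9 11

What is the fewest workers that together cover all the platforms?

Take {S2, S5, S7}. Their union is {1, 2, 3, 4, 5, 6, 7, 8, 9, 10, 11}, which is all 11 platforms.
Only S7 contains 7, so S7 is forced; the remaining 5 platforms need at least 2 more workers (each remaining worker adds at most 4) — so at least 3 workers are needed, and 3 is optimal.

3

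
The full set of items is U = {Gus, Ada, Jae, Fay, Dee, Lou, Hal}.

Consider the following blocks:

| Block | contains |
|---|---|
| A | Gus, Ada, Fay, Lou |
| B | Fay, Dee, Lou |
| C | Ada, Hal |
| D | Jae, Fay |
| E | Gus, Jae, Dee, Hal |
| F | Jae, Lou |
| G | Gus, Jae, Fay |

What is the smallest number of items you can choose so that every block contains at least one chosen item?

3

H = {Ada, Jae, Dee} meets every block (each contains at least one member of H), and |H| = 3.
No choice of 2 items meets every block, so 3 is the minimum.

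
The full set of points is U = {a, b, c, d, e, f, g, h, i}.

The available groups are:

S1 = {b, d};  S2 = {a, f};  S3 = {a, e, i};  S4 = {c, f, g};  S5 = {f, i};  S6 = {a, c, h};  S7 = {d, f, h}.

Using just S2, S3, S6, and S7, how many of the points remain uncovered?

Union of S2, S3, S6, S7 = {a, c, d, e, f, h, i}.
Not covered: b, g — 2 points.

2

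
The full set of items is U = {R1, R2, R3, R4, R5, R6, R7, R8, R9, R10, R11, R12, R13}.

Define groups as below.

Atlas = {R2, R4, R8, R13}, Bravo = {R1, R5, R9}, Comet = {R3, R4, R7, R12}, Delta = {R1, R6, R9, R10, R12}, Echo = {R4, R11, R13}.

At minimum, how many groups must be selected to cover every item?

5

Atlas and Bravo and Comet and Delta and Echo together: Atlas ∪ Bravo ∪ Comet ∪ Delta ∪ Echo = {R1, R2, R3, R4, R5, R6, R7, R8, R9, R10, R11, R12, R13} — every item is covered.
No 4 of the 5 groups cover everything (all 5 combinations miss at least one item), so 5 is optimal.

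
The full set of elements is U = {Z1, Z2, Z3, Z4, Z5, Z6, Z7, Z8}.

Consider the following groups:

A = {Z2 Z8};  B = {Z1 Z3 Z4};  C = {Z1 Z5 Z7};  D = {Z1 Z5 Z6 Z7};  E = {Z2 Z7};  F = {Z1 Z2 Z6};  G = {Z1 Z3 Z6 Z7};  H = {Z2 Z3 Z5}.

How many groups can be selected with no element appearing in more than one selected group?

A, D are pairwise disjoint (A={Z2,Z8}; D={Z1,Z5,Z6,Z7}).
Every remaining group overlaps one of these, and no 3 of the listed groups are pairwise disjoint, so 2 is the maximum.

2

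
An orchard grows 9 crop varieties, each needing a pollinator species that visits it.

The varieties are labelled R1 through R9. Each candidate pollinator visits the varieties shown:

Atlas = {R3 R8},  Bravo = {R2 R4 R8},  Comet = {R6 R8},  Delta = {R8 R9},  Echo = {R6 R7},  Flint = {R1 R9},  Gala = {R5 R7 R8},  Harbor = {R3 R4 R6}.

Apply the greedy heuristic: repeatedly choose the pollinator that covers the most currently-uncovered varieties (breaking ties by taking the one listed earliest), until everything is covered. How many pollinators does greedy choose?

5

Greedy: pick Bravo (covers 3 new) → pick Echo (covers 2 new) → pick Flint (covers 2 new) → pick Atlas (covers 1 new) → pick Gala (covers 1 new). Total picks: 5.
(The true minimum cover uses only 4 pollinators, so greedy is not optimal here.)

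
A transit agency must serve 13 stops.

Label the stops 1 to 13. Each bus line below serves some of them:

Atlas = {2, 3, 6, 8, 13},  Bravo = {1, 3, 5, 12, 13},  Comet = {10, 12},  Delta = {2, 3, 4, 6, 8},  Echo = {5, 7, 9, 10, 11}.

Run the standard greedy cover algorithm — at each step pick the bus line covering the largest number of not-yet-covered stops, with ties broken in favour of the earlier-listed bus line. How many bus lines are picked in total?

4

Greedy: pick Atlas (covers 5 new) → pick Echo (covers 5 new) → pick Bravo (covers 2 new) → pick Delta (covers 1 new). Total picks: 4.
(The true minimum cover uses only 3 bus lines, so greedy is not optimal here.)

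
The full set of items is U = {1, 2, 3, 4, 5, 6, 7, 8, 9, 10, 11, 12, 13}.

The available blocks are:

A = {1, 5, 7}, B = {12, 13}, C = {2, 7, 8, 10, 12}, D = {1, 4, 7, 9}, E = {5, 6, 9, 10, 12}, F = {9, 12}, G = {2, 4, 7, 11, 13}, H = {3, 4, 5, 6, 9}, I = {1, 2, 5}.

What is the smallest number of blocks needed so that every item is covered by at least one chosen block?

C, G, H, and I cover everything between them: the union {1, 2, 3, 4, 5, 6, 7, 8, 9, 10, 11, 12, 13} is all of U.
No 3 of the 9 blocks cover everything (all 84 combinations miss at least one item), so 4 is optimal.

4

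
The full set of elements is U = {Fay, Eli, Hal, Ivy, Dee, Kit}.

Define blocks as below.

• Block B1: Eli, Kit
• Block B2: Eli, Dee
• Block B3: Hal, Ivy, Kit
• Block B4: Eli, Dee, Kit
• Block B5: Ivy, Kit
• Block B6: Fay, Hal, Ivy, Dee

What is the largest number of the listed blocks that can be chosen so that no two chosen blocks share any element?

B1, B6 are pairwise disjoint (B1={Eli,Kit}; B6={Fay,Hal,Ivy,Dee}).
Every remaining block overlaps one of these, and no 3 of the listed blocks are pairwise disjoint, so 2 is the maximum.

2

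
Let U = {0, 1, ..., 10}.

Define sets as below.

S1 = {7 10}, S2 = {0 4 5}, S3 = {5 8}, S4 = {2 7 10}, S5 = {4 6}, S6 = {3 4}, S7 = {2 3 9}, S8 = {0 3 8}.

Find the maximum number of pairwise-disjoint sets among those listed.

4

S1, S3, S5, S7 are pairwise disjoint (S1={7,10}; S3={5,8}; S5={4,6}; S7={2,3,9}).
Every remaining set overlaps one of these, and no 5 of the listed sets are pairwise disjoint, so 4 is the maximum.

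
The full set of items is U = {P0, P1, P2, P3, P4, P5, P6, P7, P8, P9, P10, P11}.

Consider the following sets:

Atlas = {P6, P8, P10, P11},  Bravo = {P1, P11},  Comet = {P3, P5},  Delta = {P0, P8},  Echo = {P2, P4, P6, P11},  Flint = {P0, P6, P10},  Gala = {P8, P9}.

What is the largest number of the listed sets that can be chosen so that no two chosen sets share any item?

Bravo, Comet, Flint, Gala are pairwise disjoint (Bravo={P1,P11}; Comet={P3,P5}; Flint={P0,P6,P10}; Gala={P8,P9}).
Every remaining set overlaps one of these, and no 5 of the listed sets are pairwise disjoint, so 4 is the maximum.

4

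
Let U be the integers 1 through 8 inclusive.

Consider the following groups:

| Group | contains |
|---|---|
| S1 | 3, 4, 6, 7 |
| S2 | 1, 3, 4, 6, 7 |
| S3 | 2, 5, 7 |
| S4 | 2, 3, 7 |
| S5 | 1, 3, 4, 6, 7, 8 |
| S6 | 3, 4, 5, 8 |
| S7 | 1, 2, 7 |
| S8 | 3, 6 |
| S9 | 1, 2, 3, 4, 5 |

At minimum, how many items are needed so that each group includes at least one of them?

Take H = {2, 3}. Each listed group contains at least one of these, so H is a hitting set of size 2.
The groups S7, S8 are pairwise disjoint, so any hitting set needs a separate item for each — at least 2. Hence 2 is optimal.

2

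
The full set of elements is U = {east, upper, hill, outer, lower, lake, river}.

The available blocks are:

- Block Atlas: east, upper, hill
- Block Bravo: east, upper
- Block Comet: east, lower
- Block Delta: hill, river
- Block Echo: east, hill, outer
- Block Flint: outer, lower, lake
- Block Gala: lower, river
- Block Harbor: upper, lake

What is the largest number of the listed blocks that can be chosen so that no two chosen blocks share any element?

3

Echo, Gala, Harbor are pairwise disjoint (Echo={east,hill,outer}; Gala={lower,river}; Harbor={upper,lake}).
Every remaining block overlaps one of these, and no 4 of the listed blocks are pairwise disjoint, so 3 is the maximum.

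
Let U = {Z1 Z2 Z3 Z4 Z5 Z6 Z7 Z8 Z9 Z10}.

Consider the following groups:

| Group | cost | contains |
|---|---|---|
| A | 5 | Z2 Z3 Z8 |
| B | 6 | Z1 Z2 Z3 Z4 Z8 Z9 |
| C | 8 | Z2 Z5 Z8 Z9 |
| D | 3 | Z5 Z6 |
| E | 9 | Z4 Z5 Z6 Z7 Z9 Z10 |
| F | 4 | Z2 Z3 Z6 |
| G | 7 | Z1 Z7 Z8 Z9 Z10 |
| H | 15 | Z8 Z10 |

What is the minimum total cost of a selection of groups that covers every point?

15

B, E together cover every point (B ∪ E = {Z1, Z2, Z3, Z4, Z5, Z6, Z7, Z8, Z9, Z10}); total cost 6 + 9 = 15.
The greedy pick B, D, G costs 16; no covering selection beats 15.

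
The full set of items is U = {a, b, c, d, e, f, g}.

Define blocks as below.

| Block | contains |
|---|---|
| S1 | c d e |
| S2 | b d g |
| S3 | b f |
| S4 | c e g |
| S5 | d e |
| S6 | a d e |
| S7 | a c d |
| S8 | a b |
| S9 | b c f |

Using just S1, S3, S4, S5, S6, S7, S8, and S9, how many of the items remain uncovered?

0

Union of S1, S3, S4, S5, S6, S7, S8, S9 = {a, b, c, d, e, f, g} — that's every item, so 0 are uncovered.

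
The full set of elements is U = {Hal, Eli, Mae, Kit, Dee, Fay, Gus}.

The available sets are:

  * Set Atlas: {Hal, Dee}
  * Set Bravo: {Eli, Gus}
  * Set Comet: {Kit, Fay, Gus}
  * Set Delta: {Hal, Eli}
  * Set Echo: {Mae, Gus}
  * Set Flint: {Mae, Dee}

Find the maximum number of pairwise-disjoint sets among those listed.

Comet, Delta, Flint are pairwise disjoint (Comet={Kit,Fay,Gus}; Delta={Hal,Eli}; Flint={Mae,Dee}).
Every remaining set overlaps one of these, and no 4 of the listed sets are pairwise disjoint, so 3 is the maximum.

3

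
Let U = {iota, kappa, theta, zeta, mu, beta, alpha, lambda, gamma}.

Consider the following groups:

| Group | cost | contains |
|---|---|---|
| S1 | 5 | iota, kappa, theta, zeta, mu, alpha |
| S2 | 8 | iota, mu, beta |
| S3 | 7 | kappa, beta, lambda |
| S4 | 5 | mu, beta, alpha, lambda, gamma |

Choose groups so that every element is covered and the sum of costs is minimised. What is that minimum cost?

S1, S4 together cover every element (S1 ∪ S4 = {iota, kappa, theta, zeta, mu, beta, alpha, lambda, gamma}); total cost 5 + 5 = 10.
No covering selection has total cost below 10.

10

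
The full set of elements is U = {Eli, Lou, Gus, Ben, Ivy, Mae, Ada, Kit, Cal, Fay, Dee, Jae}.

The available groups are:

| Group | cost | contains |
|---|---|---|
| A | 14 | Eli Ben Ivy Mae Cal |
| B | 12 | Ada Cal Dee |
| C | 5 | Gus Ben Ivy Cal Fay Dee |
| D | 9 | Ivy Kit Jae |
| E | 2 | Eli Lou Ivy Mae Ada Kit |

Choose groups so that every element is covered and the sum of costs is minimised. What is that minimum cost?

C, D, E together cover every element (C ∪ D ∪ E = {Eli, Lou, Gus, Ben, Ivy, Mae, Ada, Kit, Cal, Fay, Dee, Jae}); total cost 5 + 9 + 2 = 16.
No covering selection has total cost below 16.

16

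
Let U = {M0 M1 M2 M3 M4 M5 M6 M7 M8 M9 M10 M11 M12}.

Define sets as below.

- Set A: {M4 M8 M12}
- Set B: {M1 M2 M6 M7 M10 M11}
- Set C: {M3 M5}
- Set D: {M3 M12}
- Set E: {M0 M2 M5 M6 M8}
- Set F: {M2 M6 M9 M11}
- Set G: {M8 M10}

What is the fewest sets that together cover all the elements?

5

A and B and C and E and F together: A ∪ B ∪ C ∪ E ∪ F = {M0, M1, M2, M3, M4, M5, M6, M7, M8, M9, M10, M11, M12} — every element is covered.
No 4 of the 7 sets cover everything (all 35 combinations miss at least one element), so 5 is optimal.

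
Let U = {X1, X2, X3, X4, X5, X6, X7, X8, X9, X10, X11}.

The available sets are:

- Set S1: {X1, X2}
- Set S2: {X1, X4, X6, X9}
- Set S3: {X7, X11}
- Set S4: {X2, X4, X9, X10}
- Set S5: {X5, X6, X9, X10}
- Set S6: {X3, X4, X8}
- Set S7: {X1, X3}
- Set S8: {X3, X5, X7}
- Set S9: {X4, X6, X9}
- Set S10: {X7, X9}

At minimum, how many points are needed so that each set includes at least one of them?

4

The 4 points {X2, X3, X6, X7} hit every set.
The sets S1, S3, S5, S6 are pairwise disjoint, so any hitting set needs a separate point for each — at least 4. Hence 4 is optimal.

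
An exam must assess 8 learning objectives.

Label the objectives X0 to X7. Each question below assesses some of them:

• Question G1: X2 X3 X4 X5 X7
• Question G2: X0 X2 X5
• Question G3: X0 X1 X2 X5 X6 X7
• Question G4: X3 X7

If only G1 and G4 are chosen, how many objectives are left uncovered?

3

Union of G1, G4 = {X2, X3, X4, X5, X7}.
Not covered: X0, X1, X6 — 3 objectives.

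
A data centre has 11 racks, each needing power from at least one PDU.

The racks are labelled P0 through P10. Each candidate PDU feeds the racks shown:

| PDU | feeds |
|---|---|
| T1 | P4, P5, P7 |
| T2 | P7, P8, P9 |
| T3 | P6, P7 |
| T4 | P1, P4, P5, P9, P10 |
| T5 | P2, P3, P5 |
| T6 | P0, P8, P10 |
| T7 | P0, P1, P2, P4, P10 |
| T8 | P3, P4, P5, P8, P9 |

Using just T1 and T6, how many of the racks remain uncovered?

Union of T1, T6 = {P0, P4, P5, P7, P8, P10}.
Not covered: P1, P2, P3, P6, P9 — 5 racks.

5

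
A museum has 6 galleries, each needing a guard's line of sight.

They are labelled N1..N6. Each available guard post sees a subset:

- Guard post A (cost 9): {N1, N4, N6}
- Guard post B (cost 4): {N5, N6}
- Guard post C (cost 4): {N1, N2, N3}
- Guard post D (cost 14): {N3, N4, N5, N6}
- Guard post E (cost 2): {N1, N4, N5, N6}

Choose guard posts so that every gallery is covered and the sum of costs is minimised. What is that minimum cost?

C, E together cover every gallery (C ∪ E = {N1, N2, N3, N4, N5, N6}); total cost 4 + 2 = 6.
No covering selection has total cost below 6.

6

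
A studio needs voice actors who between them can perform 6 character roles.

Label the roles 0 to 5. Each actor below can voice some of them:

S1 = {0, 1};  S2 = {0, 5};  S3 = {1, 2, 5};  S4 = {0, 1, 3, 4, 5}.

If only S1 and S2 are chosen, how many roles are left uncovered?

Union of S1, S2 = {0, 1, 5}.
Not covered: 2, 3, 4 — 3 roles.

3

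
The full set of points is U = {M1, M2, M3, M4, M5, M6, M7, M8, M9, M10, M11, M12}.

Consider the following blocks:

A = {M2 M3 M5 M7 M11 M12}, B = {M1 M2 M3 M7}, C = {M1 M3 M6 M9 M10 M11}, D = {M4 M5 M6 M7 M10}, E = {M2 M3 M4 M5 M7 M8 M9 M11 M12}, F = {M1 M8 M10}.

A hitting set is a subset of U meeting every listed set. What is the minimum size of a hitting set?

2

Take H = {M1, M7}. Each listed block contains at least one of these, so H is a hitting set of size 2.
The blocks A, F are pairwise disjoint, so any hitting set needs a separate point for each — at least 2. Hence 2 is optimal.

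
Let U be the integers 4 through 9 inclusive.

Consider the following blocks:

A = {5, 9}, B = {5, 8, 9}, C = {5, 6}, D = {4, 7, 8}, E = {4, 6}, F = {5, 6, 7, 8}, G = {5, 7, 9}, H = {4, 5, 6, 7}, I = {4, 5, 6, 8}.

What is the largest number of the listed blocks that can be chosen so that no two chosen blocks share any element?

2

A, D are pairwise disjoint (A={5,9}; D={4,7,8}).
Every remaining block overlaps one of these, and no 3 of the listed blocks are pairwise disjoint, so 2 is the maximum.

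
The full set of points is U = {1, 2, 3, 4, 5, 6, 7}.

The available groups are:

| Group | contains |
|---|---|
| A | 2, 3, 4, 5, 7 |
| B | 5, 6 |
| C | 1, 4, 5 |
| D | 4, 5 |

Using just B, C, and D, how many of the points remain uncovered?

Union of B, C, D = {1, 4, 5, 6}.
Not covered: 2, 3, 7 — 3 points.

3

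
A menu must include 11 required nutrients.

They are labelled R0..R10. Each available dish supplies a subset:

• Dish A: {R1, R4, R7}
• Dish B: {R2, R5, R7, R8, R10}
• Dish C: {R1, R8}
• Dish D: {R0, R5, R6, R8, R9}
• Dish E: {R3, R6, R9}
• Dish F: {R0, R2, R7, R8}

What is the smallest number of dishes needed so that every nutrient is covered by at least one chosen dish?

A and B and D and E together: A ∪ B ∪ D ∪ E = {R0, R1, R2, R3, R4, R5, R6, R7, R8, R9, R10} — every nutrient is covered.
No 3 of the 6 dishes cover everything (all 20 combinations miss at least one nutrient), so 4 is optimal.

4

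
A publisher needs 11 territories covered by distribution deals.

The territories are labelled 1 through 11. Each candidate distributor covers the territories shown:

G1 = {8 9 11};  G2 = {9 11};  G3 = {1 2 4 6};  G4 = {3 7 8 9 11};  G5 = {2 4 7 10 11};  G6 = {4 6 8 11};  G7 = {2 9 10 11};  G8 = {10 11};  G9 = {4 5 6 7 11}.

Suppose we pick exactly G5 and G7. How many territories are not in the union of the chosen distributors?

Union of G5, G7 = {2, 4, 7, 9, 10, 11}.
Not covered: 1, 3, 5, 6, 8 — 5 territories.

5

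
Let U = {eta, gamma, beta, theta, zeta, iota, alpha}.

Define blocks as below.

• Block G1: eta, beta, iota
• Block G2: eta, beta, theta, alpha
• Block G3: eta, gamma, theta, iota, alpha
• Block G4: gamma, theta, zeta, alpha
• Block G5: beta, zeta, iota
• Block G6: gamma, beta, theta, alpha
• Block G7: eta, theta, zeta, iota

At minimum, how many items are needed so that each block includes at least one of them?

2

The 2 items {theta, iota} hit every block.
The blocks G1, G4 are pairwise disjoint, so any hitting set needs a separate item for each — at least 2. Hence 2 is optimal.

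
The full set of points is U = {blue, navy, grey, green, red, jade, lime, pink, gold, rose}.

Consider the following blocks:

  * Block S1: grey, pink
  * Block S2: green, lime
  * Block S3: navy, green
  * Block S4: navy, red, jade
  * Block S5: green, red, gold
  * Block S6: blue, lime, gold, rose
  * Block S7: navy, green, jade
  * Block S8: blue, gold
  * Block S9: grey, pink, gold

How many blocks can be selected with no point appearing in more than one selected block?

4

S1, S2, S4, S8 are pairwise disjoint (S1={grey,pink}; S2={green,lime}; S4={navy,red,jade}; S8={blue,gold}).
Every remaining block overlaps one of these, and no 5 of the listed blocks are pairwise disjoint, so 4 is the maximum.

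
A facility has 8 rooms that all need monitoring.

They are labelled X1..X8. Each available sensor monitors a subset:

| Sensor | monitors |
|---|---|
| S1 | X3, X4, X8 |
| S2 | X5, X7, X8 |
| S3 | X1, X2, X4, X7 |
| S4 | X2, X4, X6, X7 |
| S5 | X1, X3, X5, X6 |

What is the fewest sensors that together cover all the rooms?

Take {S2, S3, S5}. Their union is {X1, X2, X3, X4, X5, X6, X7, X8}, which is all 8 rooms.
No 2 of the 5 sensors cover everything (all 10 combinations miss at least one room), so 3 is optimal.

3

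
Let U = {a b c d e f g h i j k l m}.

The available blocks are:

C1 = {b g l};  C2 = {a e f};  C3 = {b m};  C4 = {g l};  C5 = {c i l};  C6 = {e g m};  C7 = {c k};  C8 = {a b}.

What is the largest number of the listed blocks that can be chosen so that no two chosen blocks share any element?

C2, C3, C4, C7 are pairwise disjoint (C2={a,e,f}; C3={b,m}; C4={g,l}; C7={c,k}).
Every remaining block overlaps one of these, and no 5 of the listed blocks are pairwise disjoint, so 4 is the maximum.

4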